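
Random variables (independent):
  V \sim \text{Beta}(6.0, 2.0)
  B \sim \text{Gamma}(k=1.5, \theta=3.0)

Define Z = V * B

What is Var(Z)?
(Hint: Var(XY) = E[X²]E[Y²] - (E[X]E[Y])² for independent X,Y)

Var(XY) = E[X²]E[Y²] - (E[X]E[Y])²
E[V] = 0.75, Var(V) = 0.020833333
E[B] = 4.5, Var(B) = 13.5
E[V²] = 0.020833333 + 0.75² = 0.58333333
E[B²] = 13.5 + 4.5² = 33.75
Var(Z) = 0.58333333*33.75 - (0.75*4.5)²
= 19.6875 - 11.390625 = 8.296875

8.296875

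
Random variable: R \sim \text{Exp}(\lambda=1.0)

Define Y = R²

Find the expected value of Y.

E[R²] = Var(R) + (E[R])² = 1 + 1 = 2

2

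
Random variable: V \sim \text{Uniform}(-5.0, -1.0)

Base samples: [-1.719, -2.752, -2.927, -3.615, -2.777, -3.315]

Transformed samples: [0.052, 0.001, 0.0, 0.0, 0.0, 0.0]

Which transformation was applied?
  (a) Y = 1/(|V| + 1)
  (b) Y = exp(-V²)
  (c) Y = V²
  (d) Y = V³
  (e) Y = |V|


Checking option (b) Y = exp(-V²):
  V = -1.719 -> Y = 0.052 ✓
  V = -2.752 -> Y = 0.001 ✓
  V = -2.927 -> Y = 0.0 ✓
All samples match this transformation.

(b) exp(-V²)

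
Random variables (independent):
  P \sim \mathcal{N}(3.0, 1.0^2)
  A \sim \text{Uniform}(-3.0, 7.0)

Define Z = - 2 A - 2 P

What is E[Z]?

E[Z] = -2*E[P] - 2*E[A]
E[P] = 3
E[A] = 2
E[Z] = -2*3 - 2*2 = -10

-10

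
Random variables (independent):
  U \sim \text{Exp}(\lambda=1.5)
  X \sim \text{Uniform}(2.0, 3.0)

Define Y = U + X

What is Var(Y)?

For independent RVs: Var(aX + bY) = a²Var(X) + b²Var(Y)
Var(U) = 0.44444444
Var(X) = 0.083333333
Var(Y) = 1²*0.44444444 + 1²*0.083333333
= 1*0.44444444 + 1*0.083333333 = 0.52777778

0.52777778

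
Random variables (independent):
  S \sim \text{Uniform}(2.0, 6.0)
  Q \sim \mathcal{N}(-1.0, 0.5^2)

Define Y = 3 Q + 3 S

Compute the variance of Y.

For independent RVs: Var(aX + bY) = a²Var(X) + b²Var(Y)
Var(S) = 1.3333333
Var(Q) = 0.25
Var(Y) = 3²*1.3333333 + 3²*0.25
= 9*1.3333333 + 9*0.25 = 14.25

14.25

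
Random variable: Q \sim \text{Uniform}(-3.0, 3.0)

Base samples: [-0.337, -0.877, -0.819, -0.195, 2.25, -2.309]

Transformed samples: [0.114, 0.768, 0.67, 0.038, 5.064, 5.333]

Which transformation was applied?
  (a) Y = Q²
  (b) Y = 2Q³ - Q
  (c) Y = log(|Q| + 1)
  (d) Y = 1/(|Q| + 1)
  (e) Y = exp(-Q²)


Checking option (a) Y = Q²:
  Q = -0.337 -> Y = 0.114 ✓
  Q = -0.877 -> Y = 0.768 ✓
  Q = -0.819 -> Y = 0.67 ✓
All samples match this transformation.

(a) Q²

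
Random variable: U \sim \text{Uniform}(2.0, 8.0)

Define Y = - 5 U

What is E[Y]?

For Y = -5U:
E[Y] = -5 * E[U]
E[U] = (2 + 8)/2 = 5
E[Y] = -5 * 5 = -25

-25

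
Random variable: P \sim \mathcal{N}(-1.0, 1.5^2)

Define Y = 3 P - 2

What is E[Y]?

For Y = 3P - 2:
E[Y] = 3 * E[P] - 2
E[P] = -1.0 = -1
E[Y] = 3 * (-1) - 2 = -5

-5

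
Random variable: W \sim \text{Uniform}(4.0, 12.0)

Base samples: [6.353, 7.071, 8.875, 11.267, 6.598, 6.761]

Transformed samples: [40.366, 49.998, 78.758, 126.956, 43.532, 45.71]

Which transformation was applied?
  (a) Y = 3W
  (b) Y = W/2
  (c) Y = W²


Checking option (c) Y = W²:
  W = 6.353 -> Y = 40.366 ✓
  W = 7.071 -> Y = 49.998 ✓
  W = 8.875 -> Y = 78.758 ✓
All samples match this transformation.

(c) W²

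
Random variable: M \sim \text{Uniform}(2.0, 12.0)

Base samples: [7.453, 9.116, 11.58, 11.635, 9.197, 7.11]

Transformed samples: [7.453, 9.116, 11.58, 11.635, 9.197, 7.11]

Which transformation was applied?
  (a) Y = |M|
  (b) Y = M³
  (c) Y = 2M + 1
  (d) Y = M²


Checking option (a) Y = |M|:
  M = 7.453 -> Y = 7.453 ✓
  M = 9.116 -> Y = 9.116 ✓
  M = 11.58 -> Y = 11.58 ✓
All samples match this transformation.

(a) |M|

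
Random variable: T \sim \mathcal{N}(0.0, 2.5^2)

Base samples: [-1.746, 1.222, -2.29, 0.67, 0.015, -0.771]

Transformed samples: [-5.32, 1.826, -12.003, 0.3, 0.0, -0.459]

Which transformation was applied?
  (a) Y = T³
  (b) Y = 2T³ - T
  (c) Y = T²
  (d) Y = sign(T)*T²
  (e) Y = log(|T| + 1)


Checking option (a) Y = T³:
  T = -1.746 -> Y = -5.32 ✓
  T = 1.222 -> Y = 1.826 ✓
  T = -2.29 -> Y = -12.003 ✓
All samples match this transformation.

(a) T³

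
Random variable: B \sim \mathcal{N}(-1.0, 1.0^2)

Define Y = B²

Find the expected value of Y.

E[B²] = Var(B) + (E[B])² = 1 + 1 = 2

2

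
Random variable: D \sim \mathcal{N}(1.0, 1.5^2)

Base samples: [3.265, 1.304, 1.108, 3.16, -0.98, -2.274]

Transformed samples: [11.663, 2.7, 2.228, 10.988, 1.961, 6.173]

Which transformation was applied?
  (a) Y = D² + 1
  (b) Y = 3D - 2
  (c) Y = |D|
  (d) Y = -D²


Checking option (a) Y = D² + 1:
  D = 3.265 -> Y = 11.663 ✓
  D = 1.304 -> Y = 2.7 ✓
  D = 1.108 -> Y = 2.228 ✓
All samples match this transformation.

(a) D² + 1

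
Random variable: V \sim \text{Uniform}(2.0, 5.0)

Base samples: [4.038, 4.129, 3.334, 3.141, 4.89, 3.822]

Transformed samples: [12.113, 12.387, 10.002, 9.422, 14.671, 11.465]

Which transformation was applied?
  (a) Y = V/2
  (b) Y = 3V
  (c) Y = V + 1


Checking option (b) Y = 3V:
  V = 4.038 -> Y = 12.113 ✓
  V = 4.129 -> Y = 12.387 ✓
  V = 3.334 -> Y = 10.002 ✓
All samples match this transformation.

(b) 3V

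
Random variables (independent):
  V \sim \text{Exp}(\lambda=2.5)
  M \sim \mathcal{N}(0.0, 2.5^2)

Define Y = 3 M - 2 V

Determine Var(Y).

For independent RVs: Var(aX + bY) = a²Var(X) + b²Var(Y)
Var(V) = 0.16
Var(M) = 6.25
Var(Y) = (-2)²*0.16 + 3²*6.25
= 4*0.16 + 9*6.25 = 56.89

56.89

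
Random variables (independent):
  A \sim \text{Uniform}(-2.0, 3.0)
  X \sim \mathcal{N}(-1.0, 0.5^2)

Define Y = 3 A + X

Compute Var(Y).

For independent RVs: Var(aX + bY) = a²Var(X) + b²Var(Y)
Var(A) = 2.0833333
Var(X) = 0.25
Var(Y) = 3²*2.0833333 + 1²*0.25
= 9*2.0833333 + 1*0.25 = 19

19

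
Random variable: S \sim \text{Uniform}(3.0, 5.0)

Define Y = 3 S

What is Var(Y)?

For Y = aS + b: Var(Y) = a² * Var(S)
Var(S) = (5 - 3)^2/12 = 0.33333333
Var(Y) = 3² * 0.33333333 = 9 * 0.33333333 = 3

3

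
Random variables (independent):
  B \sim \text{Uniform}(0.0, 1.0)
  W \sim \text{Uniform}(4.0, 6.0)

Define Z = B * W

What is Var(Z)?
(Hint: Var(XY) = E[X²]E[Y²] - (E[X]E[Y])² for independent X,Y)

Var(XY) = E[X²]E[Y²] - (E[X]E[Y])²
E[B] = 0.5, Var(B) = 0.083333333
E[W] = 5, Var(W) = 0.33333333
E[B²] = 0.083333333 + 0.5² = 0.33333333
E[W²] = 0.33333333 + 5² = 25.333333
Var(Z) = 0.33333333*25.333333 - (0.5*5)²
= 8.4444444 - 6.25 = 2.1944444

2.1944444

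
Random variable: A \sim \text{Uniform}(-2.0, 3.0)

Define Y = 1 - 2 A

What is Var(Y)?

For Y = aA + b: Var(Y) = a² * Var(A)
Var(A) = (3 + 2)^2/12 = 2.0833333
Var(Y) = (-2)² * 2.0833333 = 4 * 2.0833333 = 8.3333333

8.3333333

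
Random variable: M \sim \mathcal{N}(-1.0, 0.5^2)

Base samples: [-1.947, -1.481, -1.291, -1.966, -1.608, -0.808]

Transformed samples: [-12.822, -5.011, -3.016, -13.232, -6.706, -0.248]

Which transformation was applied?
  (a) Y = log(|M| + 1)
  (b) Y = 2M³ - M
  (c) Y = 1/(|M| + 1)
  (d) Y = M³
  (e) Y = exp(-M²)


Checking option (b) Y = 2M³ - M:
  M = -1.947 -> Y = -12.822 ✓
  M = -1.481 -> Y = -5.011 ✓
  M = -1.291 -> Y = -3.016 ✓
All samples match this transformation.

(b) 2M³ - M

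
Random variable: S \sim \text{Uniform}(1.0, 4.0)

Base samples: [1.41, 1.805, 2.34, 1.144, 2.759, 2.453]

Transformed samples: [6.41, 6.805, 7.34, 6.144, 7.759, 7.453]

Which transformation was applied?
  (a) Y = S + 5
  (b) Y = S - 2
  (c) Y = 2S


Checking option (a) Y = S + 5:
  S = 1.41 -> Y = 6.41 ✓
  S = 1.805 -> Y = 6.805 ✓
  S = 2.34 -> Y = 7.34 ✓
All samples match this transformation.

(a) S + 5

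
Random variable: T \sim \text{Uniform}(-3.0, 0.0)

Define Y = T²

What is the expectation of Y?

E[T²] = Var(T) + (E[T])² = 0.75 + 2.25 = 3

3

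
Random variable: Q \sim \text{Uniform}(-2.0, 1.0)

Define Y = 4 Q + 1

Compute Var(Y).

For Y = aQ + b: Var(Y) = a² * Var(Q)
Var(Q) = (1 + 2)^2/12 = 0.75
Var(Y) = 4² * 0.75 = 16 * 0.75 = 12

12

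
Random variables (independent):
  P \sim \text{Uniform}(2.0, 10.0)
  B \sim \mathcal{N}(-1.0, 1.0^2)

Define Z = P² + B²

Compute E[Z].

E[Z] = E[P²] + E[B²]
E[P²] = Var(P) + E[P]² = 5.3333333 + 36 = 41.333333
E[B²] = Var(B) + E[B]² = 1 + 1 = 2
E[Z] = 41.333333 + 2 = 43.333333

43.333333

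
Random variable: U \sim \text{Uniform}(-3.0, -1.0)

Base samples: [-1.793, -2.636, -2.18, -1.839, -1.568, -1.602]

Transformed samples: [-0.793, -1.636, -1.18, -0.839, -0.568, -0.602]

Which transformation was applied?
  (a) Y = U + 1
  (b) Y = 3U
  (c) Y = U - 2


Checking option (a) Y = U + 1:
  U = -1.793 -> Y = -0.793 ✓
  U = -2.636 -> Y = -1.636 ✓
  U = -2.18 -> Y = -1.18 ✓
All samples match this transformation.

(a) U + 1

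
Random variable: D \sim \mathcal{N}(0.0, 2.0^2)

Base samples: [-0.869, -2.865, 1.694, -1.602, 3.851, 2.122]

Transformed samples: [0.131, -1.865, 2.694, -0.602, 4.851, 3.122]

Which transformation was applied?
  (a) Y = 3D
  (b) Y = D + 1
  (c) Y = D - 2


Checking option (b) Y = D + 1:
  D = -0.869 -> Y = 0.131 ✓
  D = -2.865 -> Y = -1.865 ✓
  D = 1.694 -> Y = 2.694 ✓
All samples match this transformation.

(b) D + 1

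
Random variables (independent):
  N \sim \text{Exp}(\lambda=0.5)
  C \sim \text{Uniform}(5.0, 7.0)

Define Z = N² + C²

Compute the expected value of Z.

E[Z] = E[N²] + E[C²]
E[N²] = Var(N) + E[N]² = 4 + 4 = 8
E[C²] = Var(C) + E[C]² = 0.33333333 + 36 = 36.333333
E[Z] = 8 + 36.333333 = 44.333333

44.333333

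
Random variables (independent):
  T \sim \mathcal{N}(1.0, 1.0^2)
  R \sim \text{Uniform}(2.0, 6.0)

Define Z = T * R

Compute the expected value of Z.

For independent RVs: E[XY] = E[X]*E[Y]
E[T] = 1
E[R] = 4
E[Z] = 1 * 4 = 4

4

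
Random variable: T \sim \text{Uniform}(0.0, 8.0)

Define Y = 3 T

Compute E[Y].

For Y = 3T:
E[Y] = 3 * E[T]
E[T] = (0 + 8)/2 = 4
E[Y] = 3 * 4 = 12

12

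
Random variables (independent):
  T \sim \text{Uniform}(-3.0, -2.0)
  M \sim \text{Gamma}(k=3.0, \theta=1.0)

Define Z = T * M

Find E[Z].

For independent RVs: E[XY] = E[X]*E[Y]
E[T] = -2.5
E[M] = 3
E[Z] = -2.5 * 3 = -7.5

-7.5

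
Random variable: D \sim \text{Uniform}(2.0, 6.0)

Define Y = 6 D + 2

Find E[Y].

For Y = 6D + 2:
E[Y] = 6 * E[D] + 2
E[D] = (2 + 6)/2 = 4
E[Y] = 6 * 4 + 2 = 26

26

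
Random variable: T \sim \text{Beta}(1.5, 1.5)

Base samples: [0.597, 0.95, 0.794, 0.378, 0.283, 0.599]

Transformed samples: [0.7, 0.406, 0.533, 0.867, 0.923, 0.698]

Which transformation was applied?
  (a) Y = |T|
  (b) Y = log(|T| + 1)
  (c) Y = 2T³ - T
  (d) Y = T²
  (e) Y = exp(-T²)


Checking option (e) Y = exp(-T²):
  T = 0.597 -> Y = 0.7 ✓
  T = 0.95 -> Y = 0.406 ✓
  T = 0.794 -> Y = 0.533 ✓
All samples match this transformation.

(e) exp(-T²)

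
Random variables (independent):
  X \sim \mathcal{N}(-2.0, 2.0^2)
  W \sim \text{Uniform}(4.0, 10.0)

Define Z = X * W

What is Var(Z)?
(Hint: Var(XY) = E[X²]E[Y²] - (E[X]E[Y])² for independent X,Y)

Var(XY) = E[X²]E[Y²] - (E[X]E[Y])²
E[X] = -2, Var(X) = 4
E[W] = 7, Var(W) = 3
E[X²] = 4 + (-2)² = 8
E[W²] = 3 + 7² = 52
Var(Z) = 8*52 - (-2*7)²
= 416 - 196 = 220

220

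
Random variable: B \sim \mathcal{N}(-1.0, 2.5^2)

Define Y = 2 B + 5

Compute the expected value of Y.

For Y = 2B + 5:
E[Y] = 2 * E[B] + 5
E[B] = -1.0 = -1
E[Y] = 2 * (-1) + 5 = 3

3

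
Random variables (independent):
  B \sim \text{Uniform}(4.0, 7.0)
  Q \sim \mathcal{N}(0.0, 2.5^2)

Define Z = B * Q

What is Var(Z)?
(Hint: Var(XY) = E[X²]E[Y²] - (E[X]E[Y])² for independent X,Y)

Var(XY) = E[X²]E[Y²] - (E[X]E[Y])²
E[B] = 5.5, Var(B) = 0.75
E[Q] = 0, Var(Q) = 6.25
E[B²] = 0.75 + 5.5² = 31
E[Q²] = 6.25 + 0² = 6.25
Var(Z) = 31*6.25 - (5.5*0)²
= 193.75 - 0 = 193.75

193.75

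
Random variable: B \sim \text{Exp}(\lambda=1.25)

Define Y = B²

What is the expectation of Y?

Using E[X²] = Var(X) + (E[X])²:
E[B] = 0.8
Var(B) = 1/1.25^2 = 0.64
E[B²] = 0.64 + 0.8² = 0.64 + 0.64 = 1.28

1.28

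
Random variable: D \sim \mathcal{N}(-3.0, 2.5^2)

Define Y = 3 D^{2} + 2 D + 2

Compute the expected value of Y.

E[Y] = 3*E[D²] + 2*E[D] + 2
E[D] = -3
E[D²] = Var(D) + (E[D])² = 6.25 + 9 = 15.25
E[Y] = 3*15.25 + 2*(-3) + 2 = 41.75

41.75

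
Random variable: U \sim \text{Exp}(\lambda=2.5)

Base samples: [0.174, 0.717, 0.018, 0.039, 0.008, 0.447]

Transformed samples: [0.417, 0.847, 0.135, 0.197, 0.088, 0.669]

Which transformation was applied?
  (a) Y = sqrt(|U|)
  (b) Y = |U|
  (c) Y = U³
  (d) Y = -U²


Checking option (a) Y = sqrt(|U|):
  U = 0.174 -> Y = 0.417 ✓
  U = 0.717 -> Y = 0.847 ✓
  U = 0.018 -> Y = 0.135 ✓
All samples match this transformation.

(a) sqrt(|U|)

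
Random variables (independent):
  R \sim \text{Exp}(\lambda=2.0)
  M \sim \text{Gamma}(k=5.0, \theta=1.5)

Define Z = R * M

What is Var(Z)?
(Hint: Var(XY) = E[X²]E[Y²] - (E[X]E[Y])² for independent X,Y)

Var(XY) = E[X²]E[Y²] - (E[X]E[Y])²
E[R] = 0.5, Var(R) = 0.25
E[M] = 7.5, Var(M) = 11.25
E[R²] = 0.25 + 0.5² = 0.5
E[M²] = 11.25 + 7.5² = 67.5
Var(Z) = 0.5*67.5 - (0.5*7.5)²
= 33.75 - 14.0625 = 19.6875

19.6875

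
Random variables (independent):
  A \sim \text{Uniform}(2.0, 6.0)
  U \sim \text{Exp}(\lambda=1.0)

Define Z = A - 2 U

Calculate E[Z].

E[Z] = 1*E[A] - 2*E[U]
E[A] = 4
E[U] = 1
E[Z] = 1*4 - 2*1 = 2

2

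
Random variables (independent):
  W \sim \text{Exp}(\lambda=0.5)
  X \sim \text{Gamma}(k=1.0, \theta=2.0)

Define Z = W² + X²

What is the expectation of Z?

E[Z] = E[W²] + E[X²]
E[W²] = Var(W) + E[W]² = 4 + 4 = 8
E[X²] = Var(X) + E[X]² = 4 + 4 = 8
E[Z] = 8 + 8 = 16

16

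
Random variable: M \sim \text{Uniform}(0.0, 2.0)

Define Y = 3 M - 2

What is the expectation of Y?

For Y = 3M - 2:
E[Y] = 3 * E[M] - 2
E[M] = (0 + 2)/2 = 1
E[Y] = 3 * 1 - 2 = 1

1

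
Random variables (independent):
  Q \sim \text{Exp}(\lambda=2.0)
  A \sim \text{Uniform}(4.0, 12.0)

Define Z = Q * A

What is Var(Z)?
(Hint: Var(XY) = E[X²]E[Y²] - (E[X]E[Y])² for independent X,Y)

Var(XY) = E[X²]E[Y²] - (E[X]E[Y])²
E[Q] = 0.5, Var(Q) = 0.25
E[A] = 8, Var(A) = 5.3333333
E[Q²] = 0.25 + 0.5² = 0.5
E[A²] = 5.3333333 + 8² = 69.333333
Var(Z) = 0.5*69.333333 - (0.5*8)²
= 34.666667 - 16 = 18.666667

18.666667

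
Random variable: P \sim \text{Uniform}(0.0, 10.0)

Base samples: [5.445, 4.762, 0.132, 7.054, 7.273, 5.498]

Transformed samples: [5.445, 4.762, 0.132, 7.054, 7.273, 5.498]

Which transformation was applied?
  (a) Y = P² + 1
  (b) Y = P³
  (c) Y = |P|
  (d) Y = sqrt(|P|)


Checking option (c) Y = |P|:
  P = 5.445 -> Y = 5.445 ✓
  P = 4.762 -> Y = 4.762 ✓
  P = 0.132 -> Y = 0.132 ✓
All samples match this transformation.

(c) |P|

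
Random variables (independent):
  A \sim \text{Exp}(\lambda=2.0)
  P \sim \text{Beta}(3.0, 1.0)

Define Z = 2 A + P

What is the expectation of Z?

E[Z] = 2*E[A] + 1*E[P]
E[A] = 0.5
E[P] = 0.75
E[Z] = 2*0.5 + 1*0.75 = 1.75

1.75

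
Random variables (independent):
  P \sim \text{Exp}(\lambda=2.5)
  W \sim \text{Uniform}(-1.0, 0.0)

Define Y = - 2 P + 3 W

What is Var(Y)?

For independent RVs: Var(aX + bY) = a²Var(X) + b²Var(Y)
Var(P) = 0.16
Var(W) = 0.083333333
Var(Y) = (-2)²*0.16 + 3²*0.083333333
= 4*0.16 + 9*0.083333333 = 1.39

1.39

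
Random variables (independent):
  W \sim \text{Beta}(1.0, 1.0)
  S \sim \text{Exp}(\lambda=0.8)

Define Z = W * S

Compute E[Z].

For independent RVs: E[XY] = E[X]*E[Y]
E[W] = 0.5
E[S] = 1.25
E[Z] = 0.5 * 1.25 = 0.625

0.625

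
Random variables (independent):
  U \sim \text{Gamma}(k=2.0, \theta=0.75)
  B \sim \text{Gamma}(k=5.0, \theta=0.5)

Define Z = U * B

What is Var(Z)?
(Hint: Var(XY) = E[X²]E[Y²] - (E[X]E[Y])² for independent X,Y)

Var(XY) = E[X²]E[Y²] - (E[X]E[Y])²
E[U] = 1.5, Var(U) = 1.125
E[B] = 2.5, Var(B) = 1.25
E[U²] = 1.125 + 1.5² = 3.375
E[B²] = 1.25 + 2.5² = 7.5
Var(Z) = 3.375*7.5 - (1.5*2.5)²
= 25.3125 - 14.0625 = 11.25

11.25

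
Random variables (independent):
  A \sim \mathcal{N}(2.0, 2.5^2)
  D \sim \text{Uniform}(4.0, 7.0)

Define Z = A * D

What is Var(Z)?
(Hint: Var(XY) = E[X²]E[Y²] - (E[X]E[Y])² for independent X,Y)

Var(XY) = E[X²]E[Y²] - (E[X]E[Y])²
E[A] = 2, Var(A) = 6.25
E[D] = 5.5, Var(D) = 0.75
E[A²] = 6.25 + 2² = 10.25
E[D²] = 0.75 + 5.5² = 31
Var(Z) = 10.25*31 - (2*5.5)²
= 317.75 - 121 = 196.75

196.75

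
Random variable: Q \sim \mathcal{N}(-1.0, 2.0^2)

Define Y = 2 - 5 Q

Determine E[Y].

For Y = -5Q + 2:
E[Y] = -5 * E[Q] + 2
E[Q] = -1.0 = -1
E[Y] = -5 * (-1) + 2 = 7

7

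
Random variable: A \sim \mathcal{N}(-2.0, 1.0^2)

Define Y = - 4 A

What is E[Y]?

For Y = -4A:
E[Y] = -4 * E[A]
E[A] = -2.0 = -2
E[Y] = -4 * (-2) = 8

8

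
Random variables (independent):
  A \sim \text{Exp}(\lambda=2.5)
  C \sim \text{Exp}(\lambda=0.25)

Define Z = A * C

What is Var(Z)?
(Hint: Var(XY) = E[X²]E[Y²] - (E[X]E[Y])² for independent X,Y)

Var(XY) = E[X²]E[Y²] - (E[X]E[Y])²
E[A] = 0.4, Var(A) = 0.16
E[C] = 4, Var(C) = 16
E[A²] = 0.16 + 0.4² = 0.32
E[C²] = 16 + 4² = 32
Var(Z) = 0.32*32 - (0.4*4)²
= 10.24 - 2.56 = 7.68

7.68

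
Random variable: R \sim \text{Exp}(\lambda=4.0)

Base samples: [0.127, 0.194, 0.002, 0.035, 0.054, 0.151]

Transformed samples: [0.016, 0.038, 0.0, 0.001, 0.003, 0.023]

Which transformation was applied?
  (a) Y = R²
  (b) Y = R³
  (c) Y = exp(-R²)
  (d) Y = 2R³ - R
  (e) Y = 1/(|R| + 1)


Checking option (a) Y = R²:
  R = 0.127 -> Y = 0.016 ✓
  R = 0.194 -> Y = 0.038 ✓
  R = 0.002 -> Y = 0.0 ✓
All samples match this transformation.

(a) R²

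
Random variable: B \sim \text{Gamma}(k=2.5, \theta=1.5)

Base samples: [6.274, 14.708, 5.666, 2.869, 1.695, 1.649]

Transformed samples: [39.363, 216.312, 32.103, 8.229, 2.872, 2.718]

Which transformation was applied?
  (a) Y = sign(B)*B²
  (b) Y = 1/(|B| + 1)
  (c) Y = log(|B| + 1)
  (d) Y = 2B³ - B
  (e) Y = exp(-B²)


Checking option (a) Y = sign(B)*B²:
  B = 6.274 -> Y = 39.363 ✓
  B = 14.708 -> Y = 216.312 ✓
  B = 5.666 -> Y = 32.103 ✓
All samples match this transformation.

(a) sign(B)*B²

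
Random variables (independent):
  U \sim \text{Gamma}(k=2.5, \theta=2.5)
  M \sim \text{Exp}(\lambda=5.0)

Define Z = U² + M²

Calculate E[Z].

E[Z] = E[U²] + E[M²]
E[U²] = Var(U) + E[U]² = 15.625 + 39.0625 = 54.6875
E[M²] = Var(M) + E[M]² = 0.04 + 0.04 = 0.08
E[Z] = 54.6875 + 0.08 = 54.7675

54.7675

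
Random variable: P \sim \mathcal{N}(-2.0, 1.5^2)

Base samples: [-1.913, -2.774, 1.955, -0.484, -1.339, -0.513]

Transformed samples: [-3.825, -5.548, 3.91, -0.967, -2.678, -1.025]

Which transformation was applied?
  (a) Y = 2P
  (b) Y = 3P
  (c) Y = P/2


Checking option (a) Y = 2P:
  P = -1.913 -> Y = -3.825 ✓
  P = -2.774 -> Y = -5.548 ✓
  P = 1.955 -> Y = 3.91 ✓
All samples match this transformation.

(a) 2P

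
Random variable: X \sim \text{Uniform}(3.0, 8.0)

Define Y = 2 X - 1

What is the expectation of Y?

For Y = 2X - 1:
E[Y] = 2 * E[X] - 1
E[X] = (3 + 8)/2 = 5.5
E[Y] = 2 * 5.5 - 1 = 10

10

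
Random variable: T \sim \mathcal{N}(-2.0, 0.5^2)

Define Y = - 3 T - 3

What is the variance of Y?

For Y = aT + b: Var(Y) = a² * Var(T)
Var(T) = 0.5^2 = 0.25
Var(Y) = (-3)² * 0.25 = 9 * 0.25 = 2.25

2.25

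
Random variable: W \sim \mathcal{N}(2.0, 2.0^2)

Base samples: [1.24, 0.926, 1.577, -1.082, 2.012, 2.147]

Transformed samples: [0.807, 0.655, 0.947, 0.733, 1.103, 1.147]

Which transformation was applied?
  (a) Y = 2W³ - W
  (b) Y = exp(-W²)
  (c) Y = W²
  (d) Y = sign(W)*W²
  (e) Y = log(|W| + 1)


Checking option (e) Y = log(|W| + 1):
  W = 1.24 -> Y = 0.807 ✓
  W = 0.926 -> Y = 0.655 ✓
  W = 1.577 -> Y = 0.947 ✓
All samples match this transformation.

(e) log(|W| + 1)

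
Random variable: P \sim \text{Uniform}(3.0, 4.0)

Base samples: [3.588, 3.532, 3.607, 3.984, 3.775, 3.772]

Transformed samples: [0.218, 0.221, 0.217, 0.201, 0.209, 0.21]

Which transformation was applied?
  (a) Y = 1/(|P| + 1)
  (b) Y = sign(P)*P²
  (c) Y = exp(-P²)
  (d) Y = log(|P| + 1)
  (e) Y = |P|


Checking option (a) Y = 1/(|P| + 1):
  P = 3.588 -> Y = 0.218 ✓
  P = 3.532 -> Y = 0.221 ✓
  P = 3.607 -> Y = 0.217 ✓
All samples match this transformation.

(a) 1/(|P| + 1)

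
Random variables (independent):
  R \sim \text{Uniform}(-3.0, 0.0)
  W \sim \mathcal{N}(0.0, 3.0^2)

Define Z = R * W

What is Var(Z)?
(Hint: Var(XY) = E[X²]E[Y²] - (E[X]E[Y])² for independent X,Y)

Var(XY) = E[X²]E[Y²] - (E[X]E[Y])²
E[R] = -1.5, Var(R) = 0.75
E[W] = 0, Var(W) = 9
E[R²] = 0.75 + (-1.5)² = 3
E[W²] = 9 + 0² = 9
Var(Z) = 3*9 - (-1.5*0)²
= 27 - 0 = 27

27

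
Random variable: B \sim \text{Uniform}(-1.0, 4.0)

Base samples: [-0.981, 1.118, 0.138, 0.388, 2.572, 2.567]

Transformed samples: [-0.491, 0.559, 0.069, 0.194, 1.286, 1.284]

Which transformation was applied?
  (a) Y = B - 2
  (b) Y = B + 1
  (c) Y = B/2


Checking option (c) Y = B/2:
  B = -0.981 -> Y = -0.491 ✓
  B = 1.118 -> Y = 0.559 ✓
  B = 0.138 -> Y = 0.069 ✓
All samples match this transformation.

(c) B/2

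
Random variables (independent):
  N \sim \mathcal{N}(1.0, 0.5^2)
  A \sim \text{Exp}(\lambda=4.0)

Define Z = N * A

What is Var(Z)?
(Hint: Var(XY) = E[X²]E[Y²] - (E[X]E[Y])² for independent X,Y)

Var(XY) = E[X²]E[Y²] - (E[X]E[Y])²
E[N] = 1, Var(N) = 0.25
E[A] = 0.25, Var(A) = 0.0625
E[N²] = 0.25 + 1² = 1.25
E[A²] = 0.0625 + 0.25² = 0.125
Var(Z) = 1.25*0.125 - (1*0.25)²
= 0.15625 - 0.0625 = 0.09375

0.09375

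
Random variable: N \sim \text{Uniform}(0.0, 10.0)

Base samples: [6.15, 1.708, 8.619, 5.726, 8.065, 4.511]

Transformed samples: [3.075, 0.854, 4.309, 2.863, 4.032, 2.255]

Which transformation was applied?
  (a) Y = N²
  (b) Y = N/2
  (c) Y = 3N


Checking option (b) Y = N/2:
  N = 6.15 -> Y = 3.075 ✓
  N = 1.708 -> Y = 0.854 ✓
  N = 8.619 -> Y = 4.309 ✓
All samples match this transformation.

(b) N/2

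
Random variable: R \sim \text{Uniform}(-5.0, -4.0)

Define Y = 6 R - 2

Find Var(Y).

For Y = aR + b: Var(Y) = a² * Var(R)
Var(R) = (-4 + 5)^2/12 = 0.083333333
Var(Y) = 6² * 0.083333333 = 36 * 0.083333333 = 3

3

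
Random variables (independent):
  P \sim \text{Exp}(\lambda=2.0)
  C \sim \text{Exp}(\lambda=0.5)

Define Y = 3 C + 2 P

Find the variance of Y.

For independent RVs: Var(aX + bY) = a²Var(X) + b²Var(Y)
Var(P) = 0.25
Var(C) = 4
Var(Y) = 2²*0.25 + 3²*4
= 4*0.25 + 9*4 = 37

37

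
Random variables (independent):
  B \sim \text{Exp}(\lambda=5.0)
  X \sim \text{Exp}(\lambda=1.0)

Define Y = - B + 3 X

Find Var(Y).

For independent RVs: Var(aX + bY) = a²Var(X) + b²Var(Y)
Var(B) = 0.04
Var(X) = 1
Var(Y) = (-1)²*0.04 + 3²*1
= 1*0.04 + 9*1 = 9.04

9.04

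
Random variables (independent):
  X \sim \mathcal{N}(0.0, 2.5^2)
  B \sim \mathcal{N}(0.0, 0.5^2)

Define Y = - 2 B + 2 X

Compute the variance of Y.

For independent RVs: Var(aX + bY) = a²Var(X) + b²Var(Y)
Var(X) = 6.25
Var(B) = 0.25
Var(Y) = 2²*6.25 + (-2)²*0.25
= 4*6.25 + 4*0.25 = 26

26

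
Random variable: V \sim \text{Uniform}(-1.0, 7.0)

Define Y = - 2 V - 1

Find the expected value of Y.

For Y = -2V - 1:
E[Y] = -2 * E[V] - 1
E[V] = (-1 + 7)/2 = 3
E[Y] = -2 * 3 - 1 = -7

-7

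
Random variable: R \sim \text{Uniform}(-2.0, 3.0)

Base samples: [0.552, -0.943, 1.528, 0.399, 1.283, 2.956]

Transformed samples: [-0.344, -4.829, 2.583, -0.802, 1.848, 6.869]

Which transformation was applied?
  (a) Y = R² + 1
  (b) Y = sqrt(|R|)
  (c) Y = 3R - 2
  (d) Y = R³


Checking option (c) Y = 3R - 2:
  R = 0.552 -> Y = -0.344 ✓
  R = -0.943 -> Y = -4.829 ✓
  R = 1.528 -> Y = 2.583 ✓
All samples match this transformation.

(c) 3R - 2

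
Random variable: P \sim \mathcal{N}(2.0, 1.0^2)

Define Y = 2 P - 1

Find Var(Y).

For Y = aP + b: Var(Y) = a² * Var(P)
Var(P) = 1.0^2 = 1
Var(Y) = 2² * 1 = 4 * 1 = 4

4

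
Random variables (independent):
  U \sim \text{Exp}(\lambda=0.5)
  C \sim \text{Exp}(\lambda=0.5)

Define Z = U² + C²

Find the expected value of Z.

E[Z] = E[U²] + E[C²]
E[U²] = Var(U) + E[U]² = 4 + 4 = 8
E[C²] = Var(C) + E[C]² = 4 + 4 = 8
E[Z] = 8 + 8 = 16

16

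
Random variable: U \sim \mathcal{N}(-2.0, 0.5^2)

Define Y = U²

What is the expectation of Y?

E[U²] = Var(U) + (E[U])² = 0.25 + 4 = 4.25

4.25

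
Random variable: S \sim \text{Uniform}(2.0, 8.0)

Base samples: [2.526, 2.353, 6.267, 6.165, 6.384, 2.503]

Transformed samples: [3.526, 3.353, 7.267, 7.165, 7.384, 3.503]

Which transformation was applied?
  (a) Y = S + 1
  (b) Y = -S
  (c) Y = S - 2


Checking option (a) Y = S + 1:
  S = 2.526 -> Y = 3.526 ✓
  S = 2.353 -> Y = 3.353 ✓
  S = 6.267 -> Y = 7.267 ✓
All samples match this transformation.

(a) S + 1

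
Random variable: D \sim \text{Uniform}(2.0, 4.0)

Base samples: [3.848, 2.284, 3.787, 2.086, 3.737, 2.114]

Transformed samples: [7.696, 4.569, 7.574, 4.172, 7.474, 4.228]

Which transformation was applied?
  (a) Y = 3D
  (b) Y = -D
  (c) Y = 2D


Checking option (c) Y = 2D:
  D = 3.848 -> Y = 7.696 ✓
  D = 2.284 -> Y = 4.569 ✓
  D = 3.787 -> Y = 7.574 ✓
All samples match this transformation.

(c) 2D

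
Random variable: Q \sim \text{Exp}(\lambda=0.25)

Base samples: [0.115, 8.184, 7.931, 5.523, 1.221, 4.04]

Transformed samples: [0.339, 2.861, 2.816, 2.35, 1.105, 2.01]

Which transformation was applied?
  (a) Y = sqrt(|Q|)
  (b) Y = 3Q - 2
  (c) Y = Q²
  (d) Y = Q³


Checking option (a) Y = sqrt(|Q|):
  Q = 0.115 -> Y = 0.339 ✓
  Q = 8.184 -> Y = 2.861 ✓
  Q = 7.931 -> Y = 2.816 ✓
All samples match this transformation.

(a) sqrt(|Q|)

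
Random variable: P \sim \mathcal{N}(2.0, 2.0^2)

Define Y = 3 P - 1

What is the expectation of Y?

For Y = 3P - 1:
E[Y] = 3 * E[P] - 1
E[P] = 2.0 = 2
E[Y] = 3 * 2 - 1 = 5

5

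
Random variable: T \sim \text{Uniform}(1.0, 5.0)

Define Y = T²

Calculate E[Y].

Using E[X²] = Var(X) + (E[X])²:
E[T] = 3
Var(T) = (5 - 1)^2/12 = 1.3333333
E[T²] = 1.3333333 + 3² = 1.3333333 + 9 = 10.333333

10.333333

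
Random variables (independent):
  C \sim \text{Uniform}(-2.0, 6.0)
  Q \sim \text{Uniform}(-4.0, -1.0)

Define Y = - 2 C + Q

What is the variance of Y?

For independent RVs: Var(aX + bY) = a²Var(X) + b²Var(Y)
Var(C) = 5.3333333
Var(Q) = 0.75
Var(Y) = (-2)²*5.3333333 + 1²*0.75
= 4*5.3333333 + 1*0.75 = 22.083333

22.083333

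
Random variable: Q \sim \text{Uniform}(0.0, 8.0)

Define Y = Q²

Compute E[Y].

Using E[X²] = Var(X) + (E[X])²:
E[Q] = 4
Var(Q) = (8 - 0)^2/12 = 5.3333333
E[Q²] = 5.3333333 + 4² = 5.3333333 + 16 = 21.333333

21.333333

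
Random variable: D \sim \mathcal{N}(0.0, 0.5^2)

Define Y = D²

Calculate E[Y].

Using E[X²] = Var(X) + (E[X])²:
E[D] = 0
Var(D) = 0.5^2 = 0.25
E[D²] = 0.25 + 0² = 0.25 + 0 = 0.25

0.25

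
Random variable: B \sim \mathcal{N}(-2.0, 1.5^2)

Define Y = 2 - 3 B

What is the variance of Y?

For Y = aB + b: Var(Y) = a² * Var(B)
Var(B) = 1.5^2 = 2.25
Var(Y) = (-3)² * 2.25 = 9 * 2.25 = 20.25

20.25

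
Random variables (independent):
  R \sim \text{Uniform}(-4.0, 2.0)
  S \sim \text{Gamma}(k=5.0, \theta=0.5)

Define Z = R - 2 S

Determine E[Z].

E[Z] = 1*E[R] - 2*E[S]
E[R] = -1
E[S] = 2.5
E[Z] = 1*(-1) - 2*2.5 = -6

-6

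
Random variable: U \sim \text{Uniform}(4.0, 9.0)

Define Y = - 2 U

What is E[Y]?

For Y = -2U:
E[Y] = -2 * E[U]
E[U] = (4 + 9)/2 = 6.5
E[Y] = -2 * 6.5 = -13

-13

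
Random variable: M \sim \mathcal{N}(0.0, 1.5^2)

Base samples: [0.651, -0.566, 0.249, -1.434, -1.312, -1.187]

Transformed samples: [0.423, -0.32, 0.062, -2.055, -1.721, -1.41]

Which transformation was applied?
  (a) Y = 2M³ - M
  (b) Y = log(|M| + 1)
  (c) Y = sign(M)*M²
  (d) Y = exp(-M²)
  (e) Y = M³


Checking option (c) Y = sign(M)*M²:
  M = 0.651 -> Y = 0.423 ✓
  M = -0.566 -> Y = -0.32 ✓
  M = 0.249 -> Y = 0.062 ✓
All samples match this transformation.

(c) sign(M)*M²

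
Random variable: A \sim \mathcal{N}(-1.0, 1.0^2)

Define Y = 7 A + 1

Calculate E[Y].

For Y = 7A + 1:
E[Y] = 7 * E[A] + 1
E[A] = -1.0 = -1
E[Y] = 7 * (-1) + 1 = -6

-6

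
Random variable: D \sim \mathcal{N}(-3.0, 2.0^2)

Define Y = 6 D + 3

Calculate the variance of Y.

For Y = aD + b: Var(Y) = a² * Var(D)
Var(D) = 2.0^2 = 4
Var(Y) = 6² * 4 = 36 * 4 = 144

144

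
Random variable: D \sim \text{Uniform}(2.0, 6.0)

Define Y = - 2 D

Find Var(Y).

For Y = aD + b: Var(Y) = a² * Var(D)
Var(D) = (6 - 2)^2/12 = 1.3333333
Var(Y) = (-2)² * 1.3333333 = 4 * 1.3333333 = 5.3333333

5.3333333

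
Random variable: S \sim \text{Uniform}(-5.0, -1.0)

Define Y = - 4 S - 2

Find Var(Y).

For Y = aS + b: Var(Y) = a² * Var(S)
Var(S) = (-1 + 5)^2/12 = 1.3333333
Var(Y) = (-4)² * 1.3333333 = 16 * 1.3333333 = 21.333333

21.333333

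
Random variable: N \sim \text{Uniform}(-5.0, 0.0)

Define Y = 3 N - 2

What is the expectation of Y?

For Y = 3N - 2:
E[Y] = 3 * E[N] - 2
E[N] = (-5 + 0)/2 = -2.5
E[Y] = 3 * (-2.5) - 2 = -9.5

-9.5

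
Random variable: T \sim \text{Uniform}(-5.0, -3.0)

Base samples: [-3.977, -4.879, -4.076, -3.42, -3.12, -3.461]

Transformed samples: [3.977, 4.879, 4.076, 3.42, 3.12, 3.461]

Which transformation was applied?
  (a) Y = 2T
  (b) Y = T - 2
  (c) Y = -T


Checking option (c) Y = -T:
  T = -3.977 -> Y = 3.977 ✓
  T = -4.879 -> Y = 4.879 ✓
  T = -4.076 -> Y = 4.076 ✓
All samples match this transformation.

(c) -T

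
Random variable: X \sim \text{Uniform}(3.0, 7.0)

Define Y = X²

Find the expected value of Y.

E[X²] = Var(X) + (E[X])² = 1.3333333 + 25 = 26.333333

26.333333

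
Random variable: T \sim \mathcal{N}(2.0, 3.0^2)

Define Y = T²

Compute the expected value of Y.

Using E[X²] = Var(X) + (E[X])²:
E[T] = 2
Var(T) = 3.0^2 = 9
E[T²] = 9 + 2² = 9 + 4 = 13

13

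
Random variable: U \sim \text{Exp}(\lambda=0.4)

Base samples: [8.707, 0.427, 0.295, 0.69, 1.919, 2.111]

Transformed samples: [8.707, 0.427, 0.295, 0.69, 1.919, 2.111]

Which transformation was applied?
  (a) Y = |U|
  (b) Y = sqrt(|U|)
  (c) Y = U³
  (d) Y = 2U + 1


Checking option (a) Y = |U|:
  U = 8.707 -> Y = 8.707 ✓
  U = 0.427 -> Y = 0.427 ✓
  U = 0.295 -> Y = 0.295 ✓
All samples match this transformation.

(a) |U|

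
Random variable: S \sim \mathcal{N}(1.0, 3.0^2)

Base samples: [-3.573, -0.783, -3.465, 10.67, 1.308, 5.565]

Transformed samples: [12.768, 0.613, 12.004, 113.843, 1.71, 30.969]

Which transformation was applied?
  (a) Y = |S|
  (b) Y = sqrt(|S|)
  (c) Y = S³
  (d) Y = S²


Checking option (d) Y = S²:
  S = -3.573 -> Y = 12.768 ✓
  S = -0.783 -> Y = 0.613 ✓
  S = -3.465 -> Y = 12.004 ✓
All samples match this transformation.

(d) S²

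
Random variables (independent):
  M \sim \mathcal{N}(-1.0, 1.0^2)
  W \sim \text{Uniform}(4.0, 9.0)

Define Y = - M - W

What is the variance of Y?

For independent RVs: Var(aX + bY) = a²Var(X) + b²Var(Y)
Var(M) = 1
Var(W) = 2.0833333
Var(Y) = (-1)²*1 + (-1)²*2.0833333
= 1*1 + 1*2.0833333 = 3.0833333

3.0833333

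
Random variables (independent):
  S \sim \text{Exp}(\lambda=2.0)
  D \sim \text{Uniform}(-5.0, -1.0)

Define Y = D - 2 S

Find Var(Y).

For independent RVs: Var(aX + bY) = a²Var(X) + b²Var(Y)
Var(S) = 0.25
Var(D) = 1.3333333
Var(Y) = (-2)²*0.25 + 1²*1.3333333
= 4*0.25 + 1*1.3333333 = 2.3333333

2.3333333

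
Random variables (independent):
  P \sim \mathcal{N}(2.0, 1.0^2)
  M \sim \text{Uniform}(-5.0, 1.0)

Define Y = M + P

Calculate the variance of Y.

For independent RVs: Var(aX + bY) = a²Var(X) + b²Var(Y)
Var(P) = 1
Var(M) = 3
Var(Y) = 1²*1 + 1²*3
= 1*1 + 1*3 = 4

4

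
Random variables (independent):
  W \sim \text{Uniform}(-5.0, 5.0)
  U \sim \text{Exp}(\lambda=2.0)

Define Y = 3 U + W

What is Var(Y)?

For independent RVs: Var(aX + bY) = a²Var(X) + b²Var(Y)
Var(W) = 8.3333333
Var(U) = 0.25
Var(Y) = 1²*8.3333333 + 3²*0.25
= 1*8.3333333 + 9*0.25 = 10.583333

10.583333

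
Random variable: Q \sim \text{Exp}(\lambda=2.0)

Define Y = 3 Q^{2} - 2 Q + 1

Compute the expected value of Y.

E[Y] = 3*E[Q²] - 2*E[Q] + 1
E[Q] = 0.5
E[Q²] = Var(Q) + (E[Q])² = 0.25 + 0.25 = 0.5
E[Y] = 3*0.5 - 2*0.5 + 1 = 1.5

1.5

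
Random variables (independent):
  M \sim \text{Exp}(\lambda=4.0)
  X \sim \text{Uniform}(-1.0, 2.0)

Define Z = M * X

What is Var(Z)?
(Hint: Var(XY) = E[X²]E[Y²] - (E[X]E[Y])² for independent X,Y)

Var(XY) = E[X²]E[Y²] - (E[X]E[Y])²
E[M] = 0.25, Var(M) = 0.0625
E[X] = 0.5, Var(X) = 0.75
E[M²] = 0.0625 + 0.25² = 0.125
E[X²] = 0.75 + 0.5² = 1
Var(Z) = 0.125*1 - (0.25*0.5)²
= 0.125 - 0.015625 = 0.109375

0.109375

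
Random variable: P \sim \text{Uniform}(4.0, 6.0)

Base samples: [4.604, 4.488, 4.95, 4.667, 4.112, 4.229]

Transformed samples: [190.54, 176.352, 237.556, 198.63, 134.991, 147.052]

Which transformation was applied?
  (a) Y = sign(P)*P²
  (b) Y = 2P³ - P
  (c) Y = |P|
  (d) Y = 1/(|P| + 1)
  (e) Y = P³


Checking option (b) Y = 2P³ - P:
  P = 4.604 -> Y = 190.54 ✓
  P = 4.488 -> Y = 176.352 ✓
  P = 4.95 -> Y = 237.556 ✓
All samples match this transformation.

(b) 2P³ - P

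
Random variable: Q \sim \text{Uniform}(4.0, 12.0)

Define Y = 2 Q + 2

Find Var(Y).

For Y = aQ + b: Var(Y) = a² * Var(Q)
Var(Q) = (12 - 4)^2/12 = 5.3333333
Var(Y) = 2² * 5.3333333 = 4 * 5.3333333 = 21.333333

21.333333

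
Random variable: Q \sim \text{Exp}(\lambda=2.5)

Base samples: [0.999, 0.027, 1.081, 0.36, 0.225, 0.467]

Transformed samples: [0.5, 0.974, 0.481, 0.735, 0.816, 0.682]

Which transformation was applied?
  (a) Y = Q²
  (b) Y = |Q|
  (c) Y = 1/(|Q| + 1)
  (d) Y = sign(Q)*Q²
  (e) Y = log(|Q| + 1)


Checking option (c) Y = 1/(|Q| + 1):
  Q = 0.999 -> Y = 0.5 ✓
  Q = 0.027 -> Y = 0.974 ✓
  Q = 1.081 -> Y = 0.481 ✓
All samples match this transformation.

(c) 1/(|Q| + 1)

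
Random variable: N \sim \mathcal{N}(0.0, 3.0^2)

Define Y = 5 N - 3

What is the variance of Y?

For Y = aN + b: Var(Y) = a² * Var(N)
Var(N) = 3.0^2 = 9
Var(Y) = 5² * 9 = 25 * 9 = 225

225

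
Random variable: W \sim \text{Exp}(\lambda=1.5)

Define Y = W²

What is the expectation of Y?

Using E[X²] = Var(X) + (E[X])²:
E[W] = 0.66666667
Var(W) = 1/1.5^2 = 0.44444444
E[W²] = 0.44444444 + 0.66666667² = 0.44444444 + 0.44444444 = 0.88888889

0.88888889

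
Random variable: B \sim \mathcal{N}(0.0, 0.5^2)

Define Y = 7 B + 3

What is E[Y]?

For Y = 7B + 3:
E[Y] = 7 * E[B] + 3
E[B] = 0.0 = 0
E[Y] = 7 * 0 + 3 = 3

3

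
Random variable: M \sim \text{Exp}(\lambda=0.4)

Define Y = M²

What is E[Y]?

Using E[X²] = Var(X) + (E[X])²:
E[M] = 2.5
Var(M) = 1/0.4^2 = 6.25
E[M²] = 6.25 + 2.5² = 6.25 + 6.25 = 12.5

12.5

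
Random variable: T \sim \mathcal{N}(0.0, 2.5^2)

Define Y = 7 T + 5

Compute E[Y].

For Y = 7T + 5:
E[Y] = 7 * E[T] + 5
E[T] = 0.0 = 0
E[Y] = 7 * 0 + 5 = 5

5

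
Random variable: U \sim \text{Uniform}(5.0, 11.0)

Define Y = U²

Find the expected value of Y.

Using E[X²] = Var(X) + (E[X])²:
E[U] = 8
Var(U) = (11 - 5)^2/12 = 3
E[U²] = 3 + 8² = 3 + 64 = 67

67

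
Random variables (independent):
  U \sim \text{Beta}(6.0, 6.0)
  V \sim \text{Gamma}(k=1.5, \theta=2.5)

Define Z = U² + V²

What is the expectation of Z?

E[Z] = E[U²] + E[V²]
E[U²] = Var(U) + E[U]² = 0.019230769 + 0.25 = 0.26923077
E[V²] = Var(V) + E[V]² = 9.375 + 14.0625 = 23.4375
E[Z] = 0.26923077 + 23.4375 = 23.706731

23.706731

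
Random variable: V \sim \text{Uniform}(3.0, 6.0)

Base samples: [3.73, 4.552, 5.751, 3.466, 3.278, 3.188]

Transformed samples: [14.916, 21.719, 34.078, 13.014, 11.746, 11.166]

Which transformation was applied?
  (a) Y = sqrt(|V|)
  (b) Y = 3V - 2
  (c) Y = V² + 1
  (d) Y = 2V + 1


Checking option (c) Y = V² + 1:
  V = 3.73 -> Y = 14.916 ✓
  V = 4.552 -> Y = 21.719 ✓
  V = 5.751 -> Y = 34.078 ✓
All samples match this transformation.

(c) V² + 1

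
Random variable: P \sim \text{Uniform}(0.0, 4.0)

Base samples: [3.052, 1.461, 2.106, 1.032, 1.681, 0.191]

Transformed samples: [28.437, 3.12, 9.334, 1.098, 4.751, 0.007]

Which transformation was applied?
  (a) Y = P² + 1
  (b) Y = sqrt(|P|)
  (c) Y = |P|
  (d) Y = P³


Checking option (d) Y = P³:
  P = 3.052 -> Y = 28.437 ✓
  P = 1.461 -> Y = 3.12 ✓
  P = 2.106 -> Y = 9.334 ✓
All samples match this transformation.

(d) P³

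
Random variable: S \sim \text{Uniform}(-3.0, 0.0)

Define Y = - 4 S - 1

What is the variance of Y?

For Y = aS + b: Var(Y) = a² * Var(S)
Var(S) = (0 + 3)^2/12 = 0.75
Var(Y) = (-4)² * 0.75 = 16 * 0.75 = 12

12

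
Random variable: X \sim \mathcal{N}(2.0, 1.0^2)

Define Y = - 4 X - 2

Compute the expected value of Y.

For Y = -4X - 2:
E[Y] = -4 * E[X] - 2
E[X] = 2.0 = 2
E[Y] = -4 * 2 - 2 = -10

-10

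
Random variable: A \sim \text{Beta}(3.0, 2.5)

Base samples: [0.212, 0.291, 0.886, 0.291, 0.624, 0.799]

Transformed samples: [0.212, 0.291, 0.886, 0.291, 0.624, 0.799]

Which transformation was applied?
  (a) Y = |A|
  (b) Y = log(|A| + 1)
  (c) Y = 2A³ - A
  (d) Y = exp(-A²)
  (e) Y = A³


Checking option (a) Y = |A|:
  A = 0.212 -> Y = 0.212 ✓
  A = 0.291 -> Y = 0.291 ✓
  A = 0.886 -> Y = 0.886 ✓
All samples match this transformation.

(a) |A|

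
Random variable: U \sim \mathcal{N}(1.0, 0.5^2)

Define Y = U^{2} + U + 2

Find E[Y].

E[Y] = 1*E[U²] + 1*E[U] + 2
E[U] = 1
E[U²] = Var(U) + (E[U])² = 0.25 + 1 = 1.25
E[Y] = 1*1.25 + 1*1 + 2 = 4.25

4.25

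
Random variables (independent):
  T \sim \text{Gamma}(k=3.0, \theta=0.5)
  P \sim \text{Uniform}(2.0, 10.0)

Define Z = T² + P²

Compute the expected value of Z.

E[Z] = E[T²] + E[P²]
E[T²] = Var(T) + E[T]² = 0.75 + 2.25 = 3
E[P²] = Var(P) + E[P]² = 5.3333333 + 36 = 41.333333
E[Z] = 3 + 41.333333 = 44.333333

44.333333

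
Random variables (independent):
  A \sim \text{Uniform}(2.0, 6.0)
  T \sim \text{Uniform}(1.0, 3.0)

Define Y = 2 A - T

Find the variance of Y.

For independent RVs: Var(aX + bY) = a²Var(X) + b²Var(Y)
Var(A) = 1.3333333
Var(T) = 0.33333333
Var(Y) = 2²*1.3333333 + (-1)²*0.33333333
= 4*1.3333333 + 1*0.33333333 = 5.6666667

5.6666667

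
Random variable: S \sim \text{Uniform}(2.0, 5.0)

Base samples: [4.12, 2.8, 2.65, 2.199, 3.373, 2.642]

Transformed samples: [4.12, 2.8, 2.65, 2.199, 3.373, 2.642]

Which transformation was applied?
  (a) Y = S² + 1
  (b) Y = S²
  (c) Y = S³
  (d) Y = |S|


Checking option (d) Y = |S|:
  S = 4.12 -> Y = 4.12 ✓
  S = 2.8 -> Y = 2.8 ✓
  S = 2.65 -> Y = 2.65 ✓
All samples match this transformation.

(d) |S|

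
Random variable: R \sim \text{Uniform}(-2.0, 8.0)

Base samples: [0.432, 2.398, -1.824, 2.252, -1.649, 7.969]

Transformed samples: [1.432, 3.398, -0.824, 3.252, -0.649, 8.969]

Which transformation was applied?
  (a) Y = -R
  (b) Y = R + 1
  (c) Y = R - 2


Checking option (b) Y = R + 1:
  R = 0.432 -> Y = 1.432 ✓
  R = 2.398 -> Y = 3.398 ✓
  R = -1.824 -> Y = -0.824 ✓
All samples match this transformation.

(b) R + 1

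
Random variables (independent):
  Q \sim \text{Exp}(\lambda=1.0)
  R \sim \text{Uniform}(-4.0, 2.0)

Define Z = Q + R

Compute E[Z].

E[Z] = 1*E[Q] + 1*E[R]
E[Q] = 1
E[R] = -1
E[Z] = 1*1 + 1*(-1) = 0

0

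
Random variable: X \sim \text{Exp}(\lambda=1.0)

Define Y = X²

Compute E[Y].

Using E[X²] = Var(X) + (E[X])²:
E[X] = 1
Var(X) = 1/1.0^2 = 1
E[X²] = 1 + 1² = 1 + 1 = 2

2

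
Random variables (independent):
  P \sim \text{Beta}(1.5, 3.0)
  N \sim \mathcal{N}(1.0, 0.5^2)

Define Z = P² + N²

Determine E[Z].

E[Z] = E[P²] + E[N²]
E[P²] = Var(P) + E[P]² = 0.04040404 + 0.11111111 = 0.15151515
E[N²] = Var(N) + E[N]² = 0.25 + 1 = 1.25
E[Z] = 0.15151515 + 1.25 = 1.4015152

1.4015152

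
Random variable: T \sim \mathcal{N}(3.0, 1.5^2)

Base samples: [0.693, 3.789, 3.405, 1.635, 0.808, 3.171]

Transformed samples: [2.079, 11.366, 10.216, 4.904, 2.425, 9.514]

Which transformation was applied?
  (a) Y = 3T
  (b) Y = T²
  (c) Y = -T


Checking option (a) Y = 3T:
  T = 0.693 -> Y = 2.079 ✓
  T = 3.789 -> Y = 11.366 ✓
  T = 3.405 -> Y = 10.216 ✓
All samples match this transformation.

(a) 3T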